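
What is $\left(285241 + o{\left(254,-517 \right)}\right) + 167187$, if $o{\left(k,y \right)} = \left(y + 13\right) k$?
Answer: $324412$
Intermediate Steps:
$o{\left(k,y \right)} = k \left(13 + y\right)$ ($o{\left(k,y \right)} = \left(13 + y\right) k = k \left(13 + y\right)$)
$\left(285241 + o{\left(254,-517 \right)}\right) + 167187 = \left(285241 + 254 \left(13 - 517\right)\right) + 167187 = \left(285241 + 254 \left(-504\right)\right) + 167187 = \left(285241 - 128016\right) + 167187 = 157225 + 167187 = 324412$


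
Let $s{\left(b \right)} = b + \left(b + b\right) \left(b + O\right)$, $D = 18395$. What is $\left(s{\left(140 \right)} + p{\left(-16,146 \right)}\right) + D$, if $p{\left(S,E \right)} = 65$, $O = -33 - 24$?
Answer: $41840$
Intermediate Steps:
$O = -57$
$s{\left(b \right)} = b + 2 b \left(-57 + b\right)$ ($s{\left(b \right)} = b + \left(b + b\right) \left(b - 57\right) = b + 2 b \left(-57 + b\right)$)
$\left(s{\left(140 \right)} + p{\left(-16,146 \right)}\right) + D = \left(140 \left(-113 + 2 \cdot 140\right) + 65\right) + 18395 = \left(140 \left(-113 + 280\right) + 65\right) + 18395 = \left(140 \cdot 167 + 65\right) + 18395 = \left(23380 + 65\right) + 18395 = 23445 + 18395 = 41840$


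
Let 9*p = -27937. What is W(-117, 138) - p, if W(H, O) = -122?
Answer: 26839/9 ≈ 2982.1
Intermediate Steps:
p = -27937/9 (p = (⅑)*(-27937) = -27937/9 ≈ -3104.1)
W(-117, 138) - p = -122 - 1*(-27937/9) = -122 + 27937/9 = 26839/9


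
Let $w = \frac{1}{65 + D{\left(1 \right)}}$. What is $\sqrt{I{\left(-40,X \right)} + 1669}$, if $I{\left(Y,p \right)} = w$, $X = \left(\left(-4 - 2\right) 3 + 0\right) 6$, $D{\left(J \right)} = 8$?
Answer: $\frac{\sqrt{8894174}}{73} \approx 40.854$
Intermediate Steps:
$w = \frac{1}{73}$ ($w = \frac{1}{65 + 8} = \frac{1}{73} \approx 0.013699$)
$X = -108$ ($X = \left(\left(-6\right) 3 + 0\right) 6 = \left(-18 + 0\right) 6 = \left(-18\right) 6 = -108$)
$I{\left(Y,p \right)} = \frac{1}{73}$
$\sqrt{I{\left(-40,X \right)} + 1669} = \sqrt{\frac{1}{73} + 1669} = \sqrt{\frac{121838}{73}} = \frac{\sqrt{8894174}}{73}$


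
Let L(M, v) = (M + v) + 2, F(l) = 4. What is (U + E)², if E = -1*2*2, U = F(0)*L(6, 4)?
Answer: 1936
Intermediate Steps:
L(M, v) = 2 + M + v
U = 48 (U = 4*(2 + 6 + 4) = 4*12 = 48)
E = -4 (E = -2*2 = -4)
(U + E)² = (48 - 4)² = 44² = 1936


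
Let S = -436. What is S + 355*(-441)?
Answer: -156991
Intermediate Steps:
S + 355*(-441) = -436 + 355*(-441) = -436 - 156555 = -156991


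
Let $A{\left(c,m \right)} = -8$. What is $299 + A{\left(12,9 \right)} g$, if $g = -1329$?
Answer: $10931$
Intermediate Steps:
$299 + A{\left(12,9 \right)} g = 299 - -10632 = 299 + 10632 = 10931$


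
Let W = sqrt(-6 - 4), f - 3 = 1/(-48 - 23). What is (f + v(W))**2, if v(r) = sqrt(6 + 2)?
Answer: 85272/5041 + 848*sqrt(2)/71 ≈ 33.807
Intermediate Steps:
f = 212/71 (f = 3 + 1/(-48 - 23) = 3 + 1/(-71) = 3 - 1/71 = 212/71 ≈ 2.9859)
W = I*sqrt(10) (W = sqrt(-10) = I*sqrt(10) ≈ 3.1623*I)
v(r) = 2*sqrt(2) (v(r) = sqrt(8) = 2*sqrt(2))
(f + v(W))**2 = (212/71 + 2*sqrt(2))**2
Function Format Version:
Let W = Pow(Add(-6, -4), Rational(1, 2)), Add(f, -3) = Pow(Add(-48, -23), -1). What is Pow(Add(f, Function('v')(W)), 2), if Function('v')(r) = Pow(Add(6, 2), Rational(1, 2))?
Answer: Add(Rational(85272, 5041), Mul(Rational(848, 71), Pow(2, Rational(1, 2)))) ≈ 33.807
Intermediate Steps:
f = Rational(212, 71) (f = Add(3, Pow(Add(-48, -23), -1)) = Add(3, Pow(-71, -1)) = Add(3, Rational(-1, 71)) = Rational(212, 71) ≈ 2.9859)
W = Mul(I, Pow(10, Rational(1, 2))) (W = Pow(-10, Rational(1, 2)) = Mul(I, Pow(10, Rational(1, 2))) ≈ Mul(3.1623, I))
Function('v')(r) = Mul(2, Pow(2, Rational(1, 2))) (Function('v')(r) = Pow(8, Rational(1, 2)) = Mul(2, Pow(2, Rational(1, 2))))
Pow(Add(f, Function('v')(W)), 2) = Pow(Add(Rational(212, 71), Mul(2, Pow(2, Rational(1, 2)))), 2)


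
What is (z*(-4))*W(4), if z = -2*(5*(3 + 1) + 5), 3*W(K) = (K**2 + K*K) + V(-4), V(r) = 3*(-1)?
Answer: 5800/3 ≈ 1933.3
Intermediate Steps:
V(r) = -3
W(K) = -1 + 2*K**2/3 (W(K) = ((K**2 + K*K) - 3)/3 = ((K**2 + K**2) - 3)/3 = (2*K**2 - 3)/3 = (-3 + 2*K**2)/3 = -1 + 2*K**2/3)
z = -50 (z = -2*(5*4 + 5) = -2*(20 + 5) = -2*25 = -50)
(z*(-4))*W(4) = (-50*(-4))*(-1 + (2/3)*4**2) = 200*(-1 + (2/3)*16) = 200*(-1 + 32/3) = 200*(29/3) = 5800/3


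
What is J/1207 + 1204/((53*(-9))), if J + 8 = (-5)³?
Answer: -1516669/575739 ≈ -2.6343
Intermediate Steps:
J = -133 (J = -8 + (-5)³ = -8 - 125 = -133)
J/1207 + 1204/((53*(-9))) = -133/1207 + 1204/((53*(-9))) = -133*1/1207 + 1204/(-477) = -133/1207 + 1204*(-1/477) = -133/1207 - 1204/477 = -1516669/575739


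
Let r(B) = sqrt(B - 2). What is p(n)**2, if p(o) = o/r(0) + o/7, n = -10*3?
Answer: -21150/49 - 900*I*sqrt(2)/7 ≈ -431.63 - 181.83*I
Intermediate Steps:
n = -30
r(B) = sqrt(-2 + B)
p(o) = o/7 - I*o*sqrt(2)/2 (p(o) = o/(sqrt(-2 + 0)) + o/7 = o/(sqrt(-2)) + o*(1/7) = o/((I*sqrt(2))) + o/7 = o*(-I*sqrt(2)/2) + o/7 = -I*o*sqrt(2)/2 + o/7 = o/7 - I*o*sqrt(2)/2)
p(n)**2 = ((1/14)*(-30)*(2 - 7*I*sqrt(2)))**2 = (-30/7 + 15*I*sqrt(2))**2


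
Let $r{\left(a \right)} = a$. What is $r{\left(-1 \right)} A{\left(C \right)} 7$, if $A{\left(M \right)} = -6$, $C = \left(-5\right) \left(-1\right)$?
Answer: $42$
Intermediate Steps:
$C = 5$
$r{\left(-1 \right)} A{\left(C \right)} 7 = \left(-1\right) \left(-6\right) 7 = 6 \cdot 7 = 42$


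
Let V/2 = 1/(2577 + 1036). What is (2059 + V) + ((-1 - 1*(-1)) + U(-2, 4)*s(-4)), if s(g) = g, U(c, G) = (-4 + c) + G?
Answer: 7468073/3613 ≈ 2067.0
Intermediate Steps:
U(c, G) = -4 + G + c
V = 2/3613 (V = 2/(2577 + 1036) = 2/3613 ≈ 0.00055356)
(2059 + V) + ((-1 - 1*(-1)) + U(-2, 4)*s(-4)) = (2059 + 2/3613) + ((-1 - 1*(-1)) + (-4 + 4 - 2)*(-4)) = 7439169/3613 + ((-1 + 1) - 2*(-4)) = 7439169/3613 + (0 + 8) = 7439169/3613 + 8 = 7468073/3613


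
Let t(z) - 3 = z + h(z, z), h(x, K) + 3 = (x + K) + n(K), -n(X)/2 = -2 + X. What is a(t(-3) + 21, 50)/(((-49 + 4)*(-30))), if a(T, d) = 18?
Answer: 1/75 ≈ 0.013333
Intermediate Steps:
n(X) = 4 - 2*X (n(X) = -2*(-2 + X) = 4 - 2*X)
h(x, K) = 1 + x - K (h(x, K) = -3 + ((x + K) + (4 - 2*K)) = -3 + ((K + x) + (4 - 2*K)) = -3 + (4 + x - K) = 1 + x - K)
t(z) = 4 + z (t(z) = 3 + (z + (1 + z - z)) = 3 + (z + 1) = 3 + (1 + z) = 4 + z)
a(t(-3) + 21, 50)/(((-49 + 4)*(-30))) = 18/(((-49 + 4)*(-30))) = 18/((-45*(-30))) = 18/1350 = 18*(1/1350) = 1/75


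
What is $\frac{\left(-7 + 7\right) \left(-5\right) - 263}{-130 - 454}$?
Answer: $\frac{263}{584} \approx 0.45034$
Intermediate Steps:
$\frac{\left(-7 + 7\right) \left(-5\right) - 263}{-130 - 454} = \frac{0 \left(-5\right) - 263}{-584} = \left(0 - 263\right) \left(- \frac{1}{584}\right) = \left(-263\right) \left(- \frac{1}{584}\right) = \frac{263}{584}$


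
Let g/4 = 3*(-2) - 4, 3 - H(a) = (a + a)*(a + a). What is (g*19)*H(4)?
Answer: 46360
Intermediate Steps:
H(a) = 3 - 4*a² (H(a) = 3 - (a + a)*(a + a) = 3 - 2*a*2*a = 3 - 4*a²)
g = -40 (g = 4*(3*(-2) - 4) = 4*(-6 - 4) = 4*(-10) = -40)
(g*19)*H(4) = (-40*19)*(3 - 4*4²) = -760*(3 - 4*16) = -760*(3 - 64) = -760*(-61) = 46360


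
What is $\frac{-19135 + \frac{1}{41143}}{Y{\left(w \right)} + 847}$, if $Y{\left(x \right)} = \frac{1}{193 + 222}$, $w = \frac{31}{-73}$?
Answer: $- \frac{163358795580}{7231005679} \approx -22.591$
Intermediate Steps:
$w = - \frac{31}{73}$ ($w = 31 \left(- \frac{1}{73}\right) = - \frac{31}{73} \approx -0.42466$)
$Y{\left(x \right)} = \frac{1}{415}$
$\frac{-19135 + \frac{1}{41143}}{Y{\left(w \right)} + 847} = \frac{-19135 + \frac{1}{41143}}{\frac{1}{415} + 847} = \frac{-19135 + \frac{1}{41143}}{\frac{351506}{415}} = \left(- \frac{787271304}{41143}\right) \frac{415}{351506} = - \frac{163358795580}{7231005679}$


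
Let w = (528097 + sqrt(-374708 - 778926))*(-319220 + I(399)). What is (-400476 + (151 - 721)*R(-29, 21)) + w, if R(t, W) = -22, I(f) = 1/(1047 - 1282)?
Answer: -39616185912957/235 - 75016701*I*sqrt(1153634)/235 ≈ -1.6858e+11 - 3.4287e+8*I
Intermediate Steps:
I(f) = -1/235 (I(f) = 1/(-235) = -1/235)
w = -39616094747997/235 - 75016701*I*sqrt(1153634)/235 (w = (528097 + sqrt(-374708 - 778926))*(-319220 - 1/235) = (528097 + sqrt(-1153634))*(-75016701/235) = (528097 + I*sqrt(1153634))*(-75016701/235) = -39616094747997/235 - 75016701*I*sqrt(1153634)/235 ≈ -1.6858e+11 - 3.4287e+8*I)
(-400476 + (151 - 721)*R(-29, 21)) + w = (-400476 + (151 - 721)*(-22)) + (-39616094747997/235 - 75016701*I*sqrt(1153634)/235) = (-400476 - 570*(-22)) + (-39616094747997/235 - 75016701*I*sqrt(1153634)/235) = (-400476 + 12540) + (-39616094747997/235 - 75016701*I*sqrt(1153634)/235) = -387936 + (-39616094747997/235 - 75016701*I*sqrt(1153634)/235) = -39616185912957/235 - 75016701*I*sqrt(1153634)/235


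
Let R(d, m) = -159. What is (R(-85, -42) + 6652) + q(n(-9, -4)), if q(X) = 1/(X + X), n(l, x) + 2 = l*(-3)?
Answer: 324651/50 ≈ 6493.0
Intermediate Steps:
n(l, x) = -2 - 3*l (n(l, x) = -2 + l*(-3) = -2 - 3*l)
q(X) = 1/(2*X)
(R(-85, -42) + 6652) + q(n(-9, -4)) = (-159 + 6652) + 1/(2*(-2 - 3*(-9))) = 6493 + 1/(2*(-2 + 27)) = 6493 + (½)/25 = 6493 + (½)*(1/25) = 6493 + 1/50 = 324651/50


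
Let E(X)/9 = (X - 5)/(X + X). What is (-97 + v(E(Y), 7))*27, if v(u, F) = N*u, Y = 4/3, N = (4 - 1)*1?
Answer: -28971/8 ≈ -3621.4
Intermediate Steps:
N = 3 (N = 3*1 = 3)
Y = 4/3 (Y = 4*(⅓) = 4/3 ≈ 1.3333)
E(X) = 9*(-5 + X)/(2*X) (E(X) = 9*((X - 5)/(X + X)) = 9*((-5 + X)/((2*X))) = 9*((-5 + X)*(1/(2*X))) = 9*((-5 + X)/(2*X)) = 9*(-5 + X)/(2*X))
v(u, F) = 3*u
(-97 + v(E(Y), 7))*27 = (-97 + 3*(9*(-5 + 4/3)/(2*(4/3))))*27 = (-97 + 3*((9/2)*(¾)*(-11/3)))*27 = (-97 + 3*(-99/8))*27 = (-97 - 297/8)*27 = -1073/8*27 = -28971/8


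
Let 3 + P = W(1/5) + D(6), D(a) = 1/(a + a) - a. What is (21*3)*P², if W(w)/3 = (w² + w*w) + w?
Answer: 41096503/10000 ≈ 4109.6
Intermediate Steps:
W(w) = 3*w + 6*w² (W(w) = 3*((w² + w*w) + w) = 3*((w² + w²) + w) = 3*(2*w² + w) = 3*(w + 2*w²) = 3*w + 6*w²)
D(a) = 1/(2*a) - a
P = -2423/300 (P = -3 + (3*(1/5)*(1 + 2*(1/5)) + ((½)/6 - 1*6)) = -3 + (3*(1*(⅕))*(1 + 2*(1*(⅕))) + ((½)*(⅙) - 6)) = -3 + (3*(⅕)*(1 + 2*(⅕)) + (1/12 - 6)) = -3 + (3*(⅕)*(1 + ⅖) - 71/12) = -3 + (3*(⅕)*(7/5) - 71/12) = -3 + (21/25 - 71/12) = -3 - 1523/300 = -2423/300 ≈ -8.0767)
(21*3)*P² = (21*3)*(-2423/300)² = 63*(5870929/90000) = 41096503/10000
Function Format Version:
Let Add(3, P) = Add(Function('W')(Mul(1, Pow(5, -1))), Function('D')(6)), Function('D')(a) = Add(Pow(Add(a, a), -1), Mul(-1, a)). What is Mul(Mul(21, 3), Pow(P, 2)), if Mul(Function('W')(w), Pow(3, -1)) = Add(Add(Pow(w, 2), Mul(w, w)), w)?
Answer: Rational(41096503, 10000) ≈ 4109.6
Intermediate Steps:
Function('W')(w) = Add(Mul(3, w), Mul(6, Pow(w, 2))) (Function('W')(w) = Mul(3, Add(Add(Pow(w, 2), Mul(w, w)), w)) = Mul(3, Add(Add(Pow(w, 2), Pow(w, 2)), w)) = Mul(3, Add(Mul(2, Pow(w, 2)), w)) = Mul(3, Add(w, Mul(2, Pow(w, 2)))) = Add(Mul(3, w), Mul(6, Pow(w, 2))))
Function('D')(a) = Add(Mul(Rational(1, 2), Pow(a, -1)), Mul(-1, a)) (Function('D')(a) = Add(Pow(Mul(2, a), -1), Mul(-1, a)) = Add(Mul(Rational(1, 2), Pow(a, -1)), Mul(-1, a)))
P = Rational(-2423, 300) (P = Add(-3, Add(Mul(3, Mul(1, Pow(5, -1)), Add(1, Mul(2, Mul(1, Pow(5, -1))))), Add(Mul(Rational(1, 2), Pow(6, -1)), Mul(-1, 6)))) = Add(-3, Add(Mul(3, Mul(1, Rational(1, 5)), Add(1, Mul(2, Mul(1, Rational(1, 5))))), Add(Mul(Rational(1, 2), Rational(1, 6)), -6))) = Add(-3, Add(Mul(3, Rational(1, 5), Add(1, Mul(2, Rational(1, 5)))), Add(Rational(1, 12), -6))) = Add(-3, Add(Mul(3, Rational(1, 5), Add(1, Rational(2, 5))), Rational(-71, 12))) = Add(-3, Add(Mul(3, Rational(1, 5), Rational(7, 5)), Rational(-71, 12))) = Add(-3, Add(Rational(21, 25), Rational(-71, 12))) = Add(-3, Rational(-1523, 300)) = Rational(-2423, 300) ≈ -8.0767)
Mul(Mul(21, 3), Pow(P, 2)) = Mul(Mul(21, 3), Pow(Rational(-2423, 300), 2)) = Mul(63, Rational(5870929, 90000)) = Rational(41096503, 10000)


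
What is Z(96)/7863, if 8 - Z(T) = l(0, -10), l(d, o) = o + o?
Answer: 28/7863 ≈ 0.0035610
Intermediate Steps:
l(d, o) = 2*o
Z(T) = 28 (Z(T) = 8 - 2*(-10) = 8 - 1*(-20) = 8 + 20 = 28)
Z(96)/7863 = 28/7863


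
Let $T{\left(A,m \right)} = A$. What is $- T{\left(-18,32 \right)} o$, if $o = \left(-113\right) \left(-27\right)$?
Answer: $54918$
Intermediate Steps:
$o = 3051$
$- T{\left(-18,32 \right)} o = \left(-1\right) \left(-18\right) 3051 = 18 \cdot 3051 = 54918$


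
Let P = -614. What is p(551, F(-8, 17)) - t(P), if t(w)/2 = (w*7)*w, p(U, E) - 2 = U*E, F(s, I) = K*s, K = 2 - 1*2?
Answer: -5277942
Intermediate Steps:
K = 0 (K = 2 - 2 = 0)
F(s, I) = 0 (F(s, I) = 0*s = 0)
p(U, E) = 2 + E*U (p(U, E) = 2 + U*E = 2 + E*U)
t(w) = 14*w² (t(w) = 2*((w*7)*w) = 2*((7*w)*w) = 2*(7*w²) = 14*w²)
p(551, F(-8, 17)) - t(P) = (2 + 0*551) - 14*(-614)² = (2 + 0) - 14*376996 = 2 - 1*5277944 = 2 - 5277944 = -5277942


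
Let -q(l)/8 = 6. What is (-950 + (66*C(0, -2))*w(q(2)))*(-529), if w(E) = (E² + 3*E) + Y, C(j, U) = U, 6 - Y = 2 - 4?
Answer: 151889654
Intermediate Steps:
q(l) = -48 (q(l) = -8*6 = -48)
Y = 8 (Y = 6 - (2 - 4) = 6 - 1*(-2) = 6 + 2 = 8)
w(E) = 8 + E² + 3*E (w(E) = (E² + 3*E) + 8 = 8 + E² + 3*E)
(-950 + (66*C(0, -2))*w(q(2)))*(-529) = (-950 + (66*(-2))*(8 + (-48)² + 3*(-48)))*(-529) = (-950 - 132*(8 + 2304 - 144))*(-529) = (-950 - 132*2168)*(-529) = (-950 - 286176)*(-529) = -287126*(-529) = 151889654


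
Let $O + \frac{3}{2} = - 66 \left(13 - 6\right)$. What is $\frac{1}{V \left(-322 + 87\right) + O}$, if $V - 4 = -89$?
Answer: $\frac{2}{39023} \approx 5.1252 \cdot 10^{-5}$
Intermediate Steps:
$O = - \frac{927}{2}$ ($O = - \frac{3}{2} - 66 \left(13 - 6\right) = - \frac{3}{2} - 462 = - \frac{927}{2} \approx -463.5$)
$V = -85$ ($V = 4 - 89 = -85$)
$\frac{1}{V \left(-322 + 87\right) + O} = \frac{1}{- 85 \left(-322 + 87\right) - \frac{927}{2}} = \frac{1}{\left(-85\right) \left(-235\right) - \frac{927}{2}} = \frac{1}{19975 - \frac{927}{2}} = \frac{1}{\frac{39023}{2}} = \frac{2}{39023}$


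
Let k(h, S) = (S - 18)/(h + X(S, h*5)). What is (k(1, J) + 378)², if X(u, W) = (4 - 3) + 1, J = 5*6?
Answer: 145924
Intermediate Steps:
J = 30
X(u, W) = 2 (X(u, W) = 1 + 1 = 2)
k(h, S) = (-18 + S)/(2 + h) (k(h, S) = (S - 18)/(h + 2) = (-18 + S)/(2 + h))
(k(1, J) + 378)² = ((-18 + 30)/(2 + 1) + 378)² = (12/3 + 378)² = ((⅓)*12 + 378)² = (4 + 378)² = 382² = 145924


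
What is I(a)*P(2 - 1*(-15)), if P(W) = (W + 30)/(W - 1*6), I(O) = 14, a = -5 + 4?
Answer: 658/11 ≈ 59.818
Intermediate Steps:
a = -1
P(W) = (30 + W)/(-6 + W) (P(W) = (30 + W)/(W - 6) = (30 + W)/(-6 + W))
I(a)*P(2 - 1*(-15)) = 14*((30 + (2 - 1*(-15)))/(-6 + (2 - 1*(-15)))) = 14*((30 + (2 + 15))/(-6 + (2 + 15))) = 14*((30 + 17)/(-6 + 17)) = 14*(47/11) = 658/11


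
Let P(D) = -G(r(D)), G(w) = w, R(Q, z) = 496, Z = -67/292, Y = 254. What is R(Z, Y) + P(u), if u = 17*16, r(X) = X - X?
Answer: 496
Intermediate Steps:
Z = -67/292 (Z = -67*1/292 = -67/292 ≈ -0.22945)
r(X) = 0
u = 272
P(D) = 0 (P(D) = -1*0 = 0)
R(Z, Y) + P(u) = 496 + 0 = 496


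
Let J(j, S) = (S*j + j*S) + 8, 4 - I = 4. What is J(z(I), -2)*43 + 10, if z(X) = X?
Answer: 354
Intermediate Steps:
I = 0 (I = 4 - 1*4 = 4 - 4 = 0)
J(j, S) = 8 + 2*S*j (J(j, S) = (S*j + S*j) + 8 = 2*S*j + 8 = 8 + 2*S*j)
J(z(I), -2)*43 + 10 = (8 + 2*(-2)*0)*43 + 10 = (8 + 0)*43 + 10 = 8*43 + 10 = 344 + 10 = 354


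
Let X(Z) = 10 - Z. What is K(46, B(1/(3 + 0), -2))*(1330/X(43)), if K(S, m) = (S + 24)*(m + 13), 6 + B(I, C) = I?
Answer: -186200/9 ≈ -20689.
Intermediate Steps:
B(I, C) = -6 + I
K(S, m) = (13 + m)*(24 + S) (K(S, m) = (24 + S)*(13 + m) = (13 + m)*(24 + S))
K(46, B(1/(3 + 0), -2))*(1330/X(43)) = (312 + 13*46 + 24*(-6 + 1/(3 + 0)) + 46*(-6 + 1/(3 + 0)))*(1330/(10 - 1*43)) = (312 + 598 + 24*(-6 + 1/3) + 46*(-6 + 1/3))*(1330/(10 - 43)) = (312 + 598 + 24*(-6 + ⅓) + 46*(-6 + ⅓))*(1330/(-33)) = (312 + 598 + 24*(-17/3) + 46*(-17/3))*(1330*(-1/33)) = (312 + 598 - 136 - 782/3)*(-1330/33) = (1540/3)*(-1330/33) = -186200/9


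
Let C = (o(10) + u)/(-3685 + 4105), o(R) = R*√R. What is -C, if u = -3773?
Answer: 539/60 - √10/42 ≈ 8.9080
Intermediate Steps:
o(R) = R^(3/2)
C = -539/60 + √10/42 (C = (10^(3/2) - 3773)/(-3685 + 4105) = (10*√10 - 3773)/420 = (-3773 + 10*√10)*(1/420) = -539/60 + √10/42 ≈ -8.9080)
-C = -(-539/60 + √10/42) = 539/60 - √10/42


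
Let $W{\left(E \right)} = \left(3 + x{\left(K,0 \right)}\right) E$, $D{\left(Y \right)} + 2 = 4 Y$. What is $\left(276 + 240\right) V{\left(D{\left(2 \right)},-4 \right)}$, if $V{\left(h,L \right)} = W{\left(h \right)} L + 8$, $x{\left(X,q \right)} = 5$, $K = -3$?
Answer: $-94944$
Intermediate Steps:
$D{\left(Y \right)} = -2 + 4 Y$
$W{\left(E \right)} = 8 E$ ($W{\left(E \right)} = \left(3 + 5\right) E = 8 E$)
$V{\left(h,L \right)} = 8 + 8 L h$ ($V{\left(h,L \right)} = 8 h L + 8 = 8 L h + 8 = 8 + 8 L h$)
$\left(276 + 240\right) V{\left(D{\left(2 \right)},-4 \right)} = \left(276 + 240\right) \left(8 + 8 \left(-4\right) \left(-2 + 4 \cdot 2\right)\right) = 516 \left(8 + 8 \left(-4\right) \left(-2 + 8\right)\right) = 516 \left(8 + 8 \left(-4\right) 6\right) = 516 \left(8 - 192\right) = 516 \left(-184\right) = -94944$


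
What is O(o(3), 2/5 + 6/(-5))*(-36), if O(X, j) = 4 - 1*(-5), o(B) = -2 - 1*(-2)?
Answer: -324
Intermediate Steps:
o(B) = 0 (o(B) = -2 + 2 = 0)
O(X, j) = 9 (O(X, j) = 4 + 5 = 9)
O(o(3), 2/5 + 6/(-5))*(-36) = 9*(-36) = -324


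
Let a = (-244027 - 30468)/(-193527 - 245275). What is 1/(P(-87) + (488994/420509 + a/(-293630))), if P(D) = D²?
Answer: 833548668518636/6310099172438877953 ≈ 0.00013210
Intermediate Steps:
a = 21115/33754 (a = -274495/(-438802) = -274495*(-1/438802) = 21115/33754 ≈ 0.62556)
1/(P(-87) + (488994/420509 + a/(-293630))) = 1/((-87)² + (488994/420509 + (21115/33754)/(-293630))) = 1/(7569 + (488994*(1/420509) + (21115/33754)*(-1/293630))) = 1/(7569 + (488994/420509 - 4223/1982237404)) = 1/(7569 + 969300421322069/833548668518636) = 1/(6310099172438877953/833548668518636) = 833548668518636/6310099172438877953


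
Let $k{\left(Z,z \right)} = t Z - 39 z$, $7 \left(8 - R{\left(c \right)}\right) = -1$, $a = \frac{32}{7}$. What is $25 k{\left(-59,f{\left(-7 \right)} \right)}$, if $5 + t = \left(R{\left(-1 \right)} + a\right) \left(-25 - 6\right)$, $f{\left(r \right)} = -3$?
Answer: $\frac{4141625}{7} \approx 5.9166 \cdot 10^{5}$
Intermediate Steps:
$a = \frac{32}{7}$ ($a = 32 \cdot \frac{1}{7} = \frac{32}{7} \approx 4.5714$)
$R{\left(c \right)} = \frac{57}{7}$ ($R{\left(c \right)} = 8 - - \frac{1}{7} = 8 + \frac{1}{7} = \frac{57}{7}$)
$t = - \frac{2794}{7}$ ($t = -5 + \left(\frac{57}{7} + \frac{32}{7}\right) \left(-25 - 6\right) = -5 + \frac{89}{7} \left(-31\right) = -5 - \frac{2759}{7} = - \frac{2794}{7} \approx -399.14$)
$k{\left(Z,z \right)} = - 39 z - \frac{2794 Z}{7}$ ($k{\left(Z,z \right)} = - \frac{2794 Z}{7} - 39 z = - 39 z - \frac{2794 Z}{7}$)
$25 k{\left(-59,f{\left(-7 \right)} \right)} = 25 \left(\left(-39\right) \left(-3\right) - - \frac{164846}{7}\right) = 25 \left(117 + \frac{164846}{7}\right) = 25 \cdot \frac{165665}{7} = \frac{4141625}{7}$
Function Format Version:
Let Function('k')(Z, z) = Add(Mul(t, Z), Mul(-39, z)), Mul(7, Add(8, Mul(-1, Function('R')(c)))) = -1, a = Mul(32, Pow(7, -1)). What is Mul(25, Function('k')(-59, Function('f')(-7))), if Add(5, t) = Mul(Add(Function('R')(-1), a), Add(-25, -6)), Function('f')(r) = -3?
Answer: Rational(4141625, 7) ≈ 5.9166e+5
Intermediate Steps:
a = Rational(32, 7) (a = Mul(32, Rational(1, 7)) = Rational(32, 7) ≈ 4.5714)
Function('R')(c) = Rational(57, 7) (Function('R')(c) = Add(8, Mul(Rational(-1, 7), -1)) = Add(8, Rational(1, 7)) = Rational(57, 7))
t = Rational(-2794, 7) (t = Add(-5, Mul(Add(Rational(57, 7), Rational(32, 7)), Add(-25, -6))) = Add(-5, Mul(Rational(89, 7), -31)) = Add(-5, Rational(-2759, 7)) = Rational(-2794, 7) ≈ -399.14)
Function('k')(Z, z) = Add(Mul(-39, z), Mul(Rational(-2794, 7), Z)) (Function('k')(Z, z) = Add(Mul(Rational(-2794, 7), Z), Mul(-39, z)) = Add(Mul(-39, z), Mul(Rational(-2794, 7), Z)))
Mul(25, Function('k')(-59, Function('f')(-7))) = Mul(25, Add(Mul(-39, -3), Mul(Rational(-2794, 7), -59))) = Mul(25, Add(117, Rational(164846, 7))) = Mul(25, Rational(165665, 7)) = Rational(4141625, 7)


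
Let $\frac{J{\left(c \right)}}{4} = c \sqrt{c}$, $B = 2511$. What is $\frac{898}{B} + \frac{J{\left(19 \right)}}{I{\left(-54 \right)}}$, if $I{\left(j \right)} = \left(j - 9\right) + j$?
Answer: $\frac{898}{2511} - \frac{76 \sqrt{19}}{117} \approx -2.4738$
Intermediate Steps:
$J{\left(c \right)} = 4 c^{\frac{3}{2}}$ ($J{\left(c \right)} = 4 c \sqrt{c} = 4 c^{\frac{3}{2}}$)
$I{\left(j \right)} = -9 + 2 j$ ($I{\left(j \right)} = \left(-9 + j\right) + j = -9 + 2 j$)
$\frac{898}{B} + \frac{J{\left(19 \right)}}{I{\left(-54 \right)}} = \frac{898}{2511} + \frac{4 \cdot 19^{\frac{3}{2}}}{-9 + 2 \left(-54\right)} = 898 \cdot \frac{1}{2511} + \frac{4 \cdot 19 \sqrt{19}}{-9 - 108} = \frac{898}{2511} + \frac{76 \sqrt{19}}{-117} = \frac{898}{2511} + 76 \sqrt{19} \left(- \frac{1}{117}\right) = \frac{898}{2511} - \frac{76 \sqrt{19}}{117}$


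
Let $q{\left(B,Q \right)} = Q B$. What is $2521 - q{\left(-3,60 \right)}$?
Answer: $2701$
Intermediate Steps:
$q{\left(B,Q \right)} = B Q$
$2521 - q{\left(-3,60 \right)} = 2521 - \left(-3\right) 60 = 2521 - -180 = 2521 + 180 = 2701$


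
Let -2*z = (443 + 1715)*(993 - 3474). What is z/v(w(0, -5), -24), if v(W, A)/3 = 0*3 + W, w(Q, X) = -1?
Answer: -892333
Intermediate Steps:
v(W, A) = 3*W (v(W, A) = 3*(0*3 + W) = 3*(0 + W) = 3*W)
z = 2676999 (z = -(443 + 1715)*(993 - 3474)/2 = -1079*(-2481) = -½*(-5353998) = 2676999)
z/v(w(0, -5), -24) = 2676999/((3*(-1))) = 2676999/(-3) = 2676999*(-⅓) = -892333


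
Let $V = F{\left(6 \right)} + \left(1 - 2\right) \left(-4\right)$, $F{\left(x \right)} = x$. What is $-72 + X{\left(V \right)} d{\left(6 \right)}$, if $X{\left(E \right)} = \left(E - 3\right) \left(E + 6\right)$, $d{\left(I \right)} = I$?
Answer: $600$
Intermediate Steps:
$V = 10$ ($V = 6 + \left(1 - 2\right) \left(-4\right) = 6 - -4 = 6 + 4 = 10$)
$X{\left(E \right)} = \left(-3 + E\right) \left(6 + E\right)$
$-72 + X{\left(V \right)} d{\left(6 \right)} = -72 + \left(-18 + 10^{2} + 3 \cdot 10\right) 6 = -72 + \left(-18 + 100 + 30\right) 6 = -72 + 112 \cdot 6 = -72 + 672 = 600$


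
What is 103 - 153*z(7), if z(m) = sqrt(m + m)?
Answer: 103 - 153*sqrt(14) ≈ -469.47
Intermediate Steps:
z(m) = sqrt(2)*sqrt(m) (z(m) = sqrt(2*m) = sqrt(2)*sqrt(m))
103 - 153*z(7) = 103 - 153*sqrt(2)*sqrt(7) = 103 - 153*sqrt(14)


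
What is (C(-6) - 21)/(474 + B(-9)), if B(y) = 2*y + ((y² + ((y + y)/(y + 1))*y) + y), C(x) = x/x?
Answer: -80/2031 ≈ -0.039389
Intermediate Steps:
C(x) = 1
B(y) = y² + 3*y + 2*y²/(1 + y) (B(y) = 2*y + ((y² + ((2*y)/(1 + y))*y) + y) = 2*y + ((y² + (2*y/(1 + y))*y) + y) = 2*y + ((y² + 2*y²/(1 + y)) + y) = 2*y + (y + y² + 2*y²/(1 + y)) = y² + 3*y + 2*y²/(1 + y))
(C(-6) - 21)/(474 + B(-9)) = (1 - 21)/(474 - 9*(3 + (-9)² + 6*(-9))/(1 - 9)) = -20/(474 - 9*(3 + 81 - 54)/(-8)) = -20/(474 - 9*(-⅛)*30) = -20/(474 + 135/4) = -20/2031/4 = -20*4/2031 = -80/2031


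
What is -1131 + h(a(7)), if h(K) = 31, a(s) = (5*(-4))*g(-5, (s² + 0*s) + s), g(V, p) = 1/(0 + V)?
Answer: -1100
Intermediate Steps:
g(V, p) = 1/V
a(s) = 4 (a(s) = (5*(-4))/(-5) = -20*(-⅕) = 4)
-1131 + h(a(7)) = -1131 + 31 = -1100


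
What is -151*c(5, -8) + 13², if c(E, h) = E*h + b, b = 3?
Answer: 5756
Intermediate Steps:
c(E, h) = 3 + E*h (c(E, h) = E*h + 3 = 3 + E*h)
-151*c(5, -8) + 13² = -151*(3 + 5*(-8)) + 13² = -151*(3 - 40) + 169 = -151*(-37) + 169 = 5587 + 169 = 5756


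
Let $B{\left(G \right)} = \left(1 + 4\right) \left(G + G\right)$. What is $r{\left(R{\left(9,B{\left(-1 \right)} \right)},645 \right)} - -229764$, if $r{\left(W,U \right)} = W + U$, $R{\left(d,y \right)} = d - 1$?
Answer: $230417$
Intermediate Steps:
$B{\left(G \right)} = 10 G$ ($B{\left(G \right)} = 5 \cdot 2 G = 10 G$)
$R{\left(d,y \right)} = -1 + d$
$r{\left(W,U \right)} = U + W$
$r{\left(R{\left(9,B{\left(-1 \right)} \right)},645 \right)} - -229764 = \left(645 + \left(-1 + 9\right)\right) - -229764 = \left(645 + 8\right) + 229764 = 653 + 229764 = 230417$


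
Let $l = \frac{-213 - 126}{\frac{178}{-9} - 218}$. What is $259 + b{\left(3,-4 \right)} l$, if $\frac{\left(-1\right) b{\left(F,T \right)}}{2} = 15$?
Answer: $\frac{46273}{214} \approx 216.23$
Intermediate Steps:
$b{\left(F,T \right)} = -30$ ($b{\left(F,T \right)} = \left(-2\right) 15 = -30$)
$l = \frac{3051}{2140}$ ($l = - \frac{339}{178 \left(- \frac{1}{9}\right) - 218} = - \frac{339}{- \frac{178}{9} - 218} = - \frac{339}{- \frac{2140}{9}} = \left(-339\right) \left(- \frac{9}{2140}\right) = \frac{3051}{2140} \approx 1.4257$)
$259 + b{\left(3,-4 \right)} l = 259 - \frac{9153}{214} = \frac{46273}{214}$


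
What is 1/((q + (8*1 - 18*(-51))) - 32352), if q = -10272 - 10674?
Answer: -1/52372 ≈ -1.9094e-5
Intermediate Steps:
q = -20946
1/((q + (8*1 - 18*(-51))) - 32352) = 1/((-20946 + (8*1 - 18*(-51))) - 32352) = 1/((-20946 + (8 + 918)) - 32352) = 1/((-20946 + 926) - 32352) = 1/(-20020 - 32352) = 1/(-52372) = -1/52372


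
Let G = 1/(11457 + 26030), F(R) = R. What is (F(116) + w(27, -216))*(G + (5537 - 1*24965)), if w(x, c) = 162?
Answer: -202466686930/37487 ≈ -5.4010e+6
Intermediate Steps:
G = 1/37487 ≈ 2.6676e-5
(F(116) + w(27, -216))*(G + (5537 - 1*24965)) = (116 + 162)*(1/37487 + (5537 - 1*24965)) = 278*(1/37487 + (5537 - 24965)) = 278*(1/37487 - 19428) = 278*(-728297435/37487) = -202466686930/37487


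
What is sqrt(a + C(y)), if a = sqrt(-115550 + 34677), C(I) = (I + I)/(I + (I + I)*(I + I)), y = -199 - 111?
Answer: sqrt(-2478 + 1535121*I*sqrt(80873))/1239 ≈ 11.924 + 11.924*I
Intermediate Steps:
y = -310
C(I) = 2*I/(I + 4*I**2) (C(I) = (2*I)/(I + (2*I)*(2*I)) = (2*I)/(I + 4*I**2) = 2*I/(I + 4*I**2))
a = I*sqrt(80873) (a = sqrt(-80873) = I*sqrt(80873) ≈ 284.38*I)
sqrt(a + C(y)) = sqrt(I*sqrt(80873) + 2/(1 + 4*(-310))) = sqrt(I*sqrt(80873) + 2/(1 - 1240)) = sqrt(I*sqrt(80873) + 2/(-1239)) = sqrt(I*sqrt(80873) + 2*(-1/1239)) = sqrt(I*sqrt(80873) - 2/1239) = sqrt(-2/1239 + I*sqrt(80873))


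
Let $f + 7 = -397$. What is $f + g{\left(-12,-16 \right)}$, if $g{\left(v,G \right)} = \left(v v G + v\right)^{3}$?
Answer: $-12422690900$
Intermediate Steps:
$f = -404$ ($f = -7 - 397 = -404$)
$g{\left(v,G \right)} = \left(v + G v^{2}\right)^{3}$ ($g{\left(v,G \right)} = \left(v^{2} G + v\right)^{3} = \left(G v^{2} + v\right)^{3} = \left(v + G v^{2}\right)^{3}$)
$f + g{\left(-12,-16 \right)} = -404 + \left(-12\right)^{3} \left(1 - -192\right)^{3} = -404 - 1728 \left(1 + 192\right)^{3} = -404 - 1728 \cdot 193^{3} = -404 - 12422690496 = -12422690900$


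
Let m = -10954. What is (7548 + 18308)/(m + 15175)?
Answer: 25856/4221 ≈ 6.1256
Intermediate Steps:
(7548 + 18308)/(m + 15175) = (7548 + 18308)/(-10954 + 15175) = 25856/4221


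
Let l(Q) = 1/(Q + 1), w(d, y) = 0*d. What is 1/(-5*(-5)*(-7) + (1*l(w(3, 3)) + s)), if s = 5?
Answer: -1/169 ≈ -0.0059172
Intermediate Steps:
w(d, y) = 0
l(Q) = 1/(1 + Q)
1/(-5*(-5)*(-7) + (1*l(w(3, 3)) + s)) = 1/(-5*(-5)*(-7) + (1/(1 + 0) + 5)) = 1/(25*(-7) + (1/1 + 5)) = 1/(-175 + (1*1 + 5)) = 1/(-175 + (1 + 5)) = 1/(-175 + 6) = 1/(-169) = -1/169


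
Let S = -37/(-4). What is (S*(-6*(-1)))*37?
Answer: 4107/2 ≈ 2053.5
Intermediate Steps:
S = 37/4 (S = -37*(-1/4) = 37/4 ≈ 9.2500)
(S*(-6*(-1)))*37 = (37*(-6*(-1))/4)*37 = ((37/4)*6)*37 = (111/2)*37 = 4107/2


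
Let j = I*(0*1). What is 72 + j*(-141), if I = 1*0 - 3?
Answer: 72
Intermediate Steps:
I = -3 (I = 0 - 3 = -3)
j = 0 (j = -0 = -3*0 = 0)
72 + j*(-141) = 72 + 0*(-141) = 72 + 0 = 72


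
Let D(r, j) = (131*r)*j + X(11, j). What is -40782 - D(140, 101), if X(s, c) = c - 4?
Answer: -1893219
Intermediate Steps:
X(s, c) = -4 + c
D(r, j) = -4 + j + 131*j*r (D(r, j) = (131*r)*j + (-4 + j) = 131*j*r + (-4 + j) = -4 + j + 131*j*r)
-40782 - D(140, 101) = -40782 - (-4 + 101 + 131*101*140) = -40782 - (-4 + 101 + 1852340) = -40782 - 1*1852437 = -40782 - 1852437 = -1893219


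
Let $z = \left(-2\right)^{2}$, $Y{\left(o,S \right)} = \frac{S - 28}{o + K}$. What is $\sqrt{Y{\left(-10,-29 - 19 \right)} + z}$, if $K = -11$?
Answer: $\frac{4 \sqrt{210}}{21} \approx 2.7603$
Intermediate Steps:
$Y{\left(o,S \right)} = \frac{-28 + S}{-11 + o}$ ($Y{\left(o,S \right)} = \frac{S - 28}{o - 11} = \frac{-28 + S}{-11 + o}$)
$z = 4$
$\sqrt{Y{\left(-10,-29 - 19 \right)} + z} = \sqrt{\frac{-28 - 48}{-11 - 10} + 4} = \sqrt{\frac{-28 - 48}{-21} + 4} = \sqrt{\left(- \frac{1}{21}\right) \left(-76\right) + 4} = \sqrt{\frac{76}{21} + 4} = \sqrt{\frac{160}{21}} = \frac{4 \sqrt{210}}{21}$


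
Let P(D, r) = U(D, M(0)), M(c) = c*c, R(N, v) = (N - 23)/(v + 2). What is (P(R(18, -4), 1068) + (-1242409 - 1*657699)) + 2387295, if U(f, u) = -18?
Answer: 487169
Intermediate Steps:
R(N, v) = (-23 + N)/(2 + v)
M(c) = c²
P(D, r) = -18
(P(R(18, -4), 1068) + (-1242409 - 1*657699)) + 2387295 = (-18 + (-1242409 - 1*657699)) + 2387295 = (-18 + (-1242409 - 657699)) + 2387295 = (-18 - 1900108) + 2387295 = -1900126 + 2387295 = 487169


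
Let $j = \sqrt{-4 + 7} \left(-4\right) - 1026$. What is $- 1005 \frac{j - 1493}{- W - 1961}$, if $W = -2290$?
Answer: $\frac{2531595}{329} + \frac{4020 \sqrt{3}}{329} \approx 7716.0$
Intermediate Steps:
$j = -1026 - 4 \sqrt{3}$ ($j = \sqrt{3} \left(-4\right) - 1026 = - 4 \sqrt{3} - 1026 = -1026 - 4 \sqrt{3} \approx -1032.9$)
$- 1005 \frac{j - 1493}{- W - 1961} = - 1005 \frac{\left(-1026 - 4 \sqrt{3}\right) - 1493}{\left(-1\right) \left(-2290\right) - 1961} = - 1005 \frac{-2519 - 4 \sqrt{3}}{2290 - 1961} = - 1005 \frac{-2519 - 4 \sqrt{3}}{329} = - 1005 \left(-2519 - 4 \sqrt{3}\right) \frac{1}{329} = - 1005 \left(- \frac{2519}{329} - \frac{4 \sqrt{3}}{329}\right) = \frac{2531595}{329} + \frac{4020 \sqrt{3}}{329}$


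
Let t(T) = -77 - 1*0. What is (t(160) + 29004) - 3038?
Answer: 25889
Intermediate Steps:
t(T) = -77 (t(T) = -77 + 0 = -77)
(t(160) + 29004) - 3038 = (-77 + 29004) - 3038 = 28927 - 3038 = 25889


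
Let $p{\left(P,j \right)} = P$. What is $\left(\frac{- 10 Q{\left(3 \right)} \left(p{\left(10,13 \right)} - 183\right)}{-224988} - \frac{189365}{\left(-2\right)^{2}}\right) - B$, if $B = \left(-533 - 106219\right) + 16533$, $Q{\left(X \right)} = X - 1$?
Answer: $\frac{9646975757}{224988} \approx 42878.0$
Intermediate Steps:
$Q{\left(X \right)} = -1 + X$
$B = -90219$ ($B = -106752 + 16533 = -90219$)
$\left(\frac{- 10 Q{\left(3 \right)} \left(p{\left(10,13 \right)} - 183\right)}{-224988} - \frac{189365}{\left(-2\right)^{2}}\right) - B = \left(\frac{- 10 \left(-1 + 3\right) \left(10 - 183\right)}{-224988} - \frac{189365}{\left(-2\right)^{2}}\right) - -90219 = \left(\left(-10\right) 2 \left(-173\right) \left(- \frac{1}{224988}\right) - \frac{189365}{4}\right) + 90219 = \left(\left(-20\right) \left(-173\right) \left(- \frac{1}{224988}\right) - \frac{189365}{4}\right) + 90219 = \left(3460 \left(- \frac{1}{224988}\right) - \frac{189365}{4}\right) + 90219 = \left(- \frac{865}{56247} - \frac{189365}{4}\right) + 90219 = - \frac{10651216615}{224988} + 90219 = \frac{9646975757}{224988}$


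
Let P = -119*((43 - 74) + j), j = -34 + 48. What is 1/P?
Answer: 1/2023 ≈ 0.00049432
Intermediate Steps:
j = 14
P = 2023 (P = -119*((43 - 74) + 14) = -119*(-31 + 14) = -119*(-17) = 2023)
1/P = 1/2023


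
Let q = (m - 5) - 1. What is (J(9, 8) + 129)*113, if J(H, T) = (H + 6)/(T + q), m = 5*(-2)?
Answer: 114921/8 ≈ 14365.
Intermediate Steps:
m = -10
q = -16 (q = (-10 - 5) - 1 = -15 - 1 = -16)
J(H, T) = (6 + H)/(-16 + T) (J(H, T) = (H + 6)/(T - 16) = (6 + H)/(-16 + T))
(J(9, 8) + 129)*113 = ((6 + 9)/(-16 + 8) + 129)*113 = (15/(-8) + 129)*113 = (-1/8*15 + 129)*113 = (-15/8 + 129)*113 = (1017/8)*113 = 114921/8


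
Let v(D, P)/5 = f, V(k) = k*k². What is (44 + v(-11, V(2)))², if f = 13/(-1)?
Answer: 441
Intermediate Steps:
f = -13 (f = 13*(-1) = -13)
V(k) = k³
v(D, P) = -65 (v(D, P) = 5*(-13) = -65)
(44 + v(-11, V(2)))² = (44 - 65)² = (-21)² = 441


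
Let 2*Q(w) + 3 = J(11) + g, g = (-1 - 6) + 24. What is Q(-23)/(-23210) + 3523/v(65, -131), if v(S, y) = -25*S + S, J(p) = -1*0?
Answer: -125815/55704 ≈ -2.2586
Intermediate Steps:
J(p) = 0
g = 17 (g = -7 + 24 = 17)
Q(w) = 7 (Q(w) = -3/2 + (0 + 17)/2 = -3/2 + (½)*17 = -3/2 + 17/2 = 7)
v(S, y) = -24*S
Q(-23)/(-23210) + 3523/v(65, -131) = 7/(-23210) + 3523/((-24*65)) = 7*(-1/23210) + 3523/(-1560) = -7/23210 + 3523*(-1/1560) = -7/23210 - 271/120 = -125815/55704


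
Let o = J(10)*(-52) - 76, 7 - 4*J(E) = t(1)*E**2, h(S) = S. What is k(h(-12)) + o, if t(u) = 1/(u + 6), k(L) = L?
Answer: 47/7 ≈ 6.7143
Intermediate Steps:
t(u) = 1/(6 + u)
J(E) = 7/4 - E**2/28 (J(E) = 7/4 - E**2/(4*(6 + 1)) = 7/4 - E**2/(4*7) = 7/4 - E**2/28)
o = 131/7 (o = (7/4 - 1/28*10**2)*(-52) - 76 = (7/4 - 1/28*100)*(-52) - 76 = (7/4 - 25/7)*(-52) - 76 = -51/28*(-52) - 76 = 663/7 - 76 = 131/7 ≈ 18.714)
k(h(-12)) + o = -12 + 131/7 = 47/7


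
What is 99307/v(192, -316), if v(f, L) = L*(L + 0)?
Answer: 99307/99856 ≈ 0.99450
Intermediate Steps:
v(f, L) = L² (v(f, L) = L*L = L²)
99307/v(192, -316) = 99307/((-316)²) = 99307/99856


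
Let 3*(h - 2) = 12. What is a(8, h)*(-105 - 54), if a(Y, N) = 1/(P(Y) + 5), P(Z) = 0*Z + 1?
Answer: -53/2 ≈ -26.500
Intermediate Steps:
P(Z) = 1 (P(Z) = 0 + 1 = 1)
h = 6 (h = 2 + (1/3)*12 = 2 + 4 = 6)
a(Y, N) = 1/6 (a(Y, N) = 1/(1 + 5) = 1/6)
a(8, h)*(-105 - 54) = (-105 - 54)/6 = (1/6)*(-159) = -53/2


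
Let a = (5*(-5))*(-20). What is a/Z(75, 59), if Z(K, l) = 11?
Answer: 500/11 ≈ 45.455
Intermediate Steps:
a = 500 (a = -25*(-20) = 500)
a/Z(75, 59) = 500/11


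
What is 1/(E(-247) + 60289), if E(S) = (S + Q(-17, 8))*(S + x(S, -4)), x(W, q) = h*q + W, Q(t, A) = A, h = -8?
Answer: 1/170707 ≈ 5.8580e-6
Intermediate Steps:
x(W, q) = W - 8*q (x(W, q) = -8*q + W = W - 8*q)
E(S) = (8 + S)*(32 + 2*S) (E(S) = (S + 8)*(S + (S - 8*(-4))) = (8 + S)*(S + (S + 32)) = (8 + S)*(S + (32 + S)) = (8 + S)*(32 + 2*S))
1/(E(-247) + 60289) = 1/((256 + 2*(-247)² + 48*(-247)) + 60289) = 1/((256 + 2*61009 - 11856) + 60289) = 1/((256 + 122018 - 11856) + 60289) = 1/(110418 + 60289) = 1/170707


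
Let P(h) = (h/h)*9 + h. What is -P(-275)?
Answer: 266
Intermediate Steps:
P(h) = 9 + h (P(h) = 1*9 + h = 9 + h)
-P(-275) = -(9 - 275) = -1*(-266) = 266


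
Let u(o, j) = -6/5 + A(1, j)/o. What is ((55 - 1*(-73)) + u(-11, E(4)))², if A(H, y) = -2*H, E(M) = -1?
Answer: 48776256/3025 ≈ 16124.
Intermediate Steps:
u(o, j) = -6/5 - 2/o (u(o, j) = -6/5 + (-2*1)/o = -6*⅕ - 2/o = -6/5 - 2/o)
((55 - 1*(-73)) + u(-11, E(4)))² = ((55 - 1*(-73)) + (-6/5 - 2/(-11)))² = ((55 + 73) + (-6/5 - 2*(-1/11)))² = (128 + (-6/5 + 2/11))² = (128 - 56/55)² = (6984/55)² = 48776256/3025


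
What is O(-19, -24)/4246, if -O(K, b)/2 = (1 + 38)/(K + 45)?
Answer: -3/4246 ≈ -0.00070655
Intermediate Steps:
O(K, b) = -78/(45 + K) (O(K, b) = -2*(1 + 38)/(K + 45) = -78/(45 + K))
O(-19, -24)/4246 = -78/(45 - 19)/4246 = -78/26*(1/4246) = -78*1/26*(1/4246) = -3*1/4246 = -3/4246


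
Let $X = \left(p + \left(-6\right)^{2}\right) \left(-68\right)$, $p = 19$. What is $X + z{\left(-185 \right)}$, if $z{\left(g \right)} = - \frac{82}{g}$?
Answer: $- \frac{691818}{185} \approx -3739.6$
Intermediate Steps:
$X = -3740$ ($X = \left(19 + \left(-6\right)^{2}\right) \left(-68\right) = \left(19 + 36\right) \left(-68\right) = 55 \left(-68\right) = -3740$)
$X + z{\left(-185 \right)} = -3740 - \frac{82}{-185} = -3740 - - \frac{82}{185} = -3740 + \frac{82}{185} = - \frac{691818}{185}$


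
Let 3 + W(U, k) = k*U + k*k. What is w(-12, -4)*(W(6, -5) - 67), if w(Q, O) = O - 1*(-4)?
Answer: 0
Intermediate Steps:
w(Q, O) = 4 + O (w(Q, O) = O + 4 = 4 + O)
W(U, k) = -3 + k² + U*k (W(U, k) = -3 + (k*U + k*k) = -3 + (U*k + k²) = -3 + (k² + U*k) = -3 + k² + U*k)
w(-12, -4)*(W(6, -5) - 67) = (4 - 4)*((-3 + (-5)² + 6*(-5)) - 67) = 0*((-3 + 25 - 30) - 67) = 0*(-8 - 67) = 0*(-75) = 0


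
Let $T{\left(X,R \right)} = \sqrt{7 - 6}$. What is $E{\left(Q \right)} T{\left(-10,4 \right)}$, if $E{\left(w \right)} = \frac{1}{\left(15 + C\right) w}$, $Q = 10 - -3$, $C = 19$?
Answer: $\frac{1}{442} \approx 0.0022624$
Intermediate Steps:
$T{\left(X,R \right)} = 1$ ($T{\left(X,R \right)} = \sqrt{1} = 1$)
$Q = 13$ ($Q = 10 + 3 = 13$)
$E{\left(w \right)} = \frac{1}{34 w}$ ($E{\left(w \right)} = \frac{1}{\left(15 + 19\right) w} = \frac{1}{34 w}$)
$E{\left(Q \right)} T{\left(-10,4 \right)} = \frac{1}{34 \cdot 13} \cdot 1 = \frac{1}{34} \cdot \frac{1}{13} \cdot 1 = \frac{1}{442} \cdot 1 = \frac{1}{442}$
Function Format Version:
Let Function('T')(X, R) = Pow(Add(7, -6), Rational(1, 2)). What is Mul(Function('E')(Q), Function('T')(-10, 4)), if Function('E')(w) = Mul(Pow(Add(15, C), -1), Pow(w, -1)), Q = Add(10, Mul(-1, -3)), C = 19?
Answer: Rational(1, 442) ≈ 0.0022624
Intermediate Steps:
Function('T')(X, R) = 1 (Function('T')(X, R) = Pow(1, Rational(1, 2)) = 1)
Q = 13 (Q = Add(10, 3) = 13)
Function('E')(w) = Mul(Rational(1, 34), Pow(w, -1)) (Function('E')(w) = Mul(Pow(Add(15, 19), -1), Pow(w, -1)) = Mul(Pow(34, -1), Pow(w, -1)) = Mul(Rational(1, 34), Pow(w, -1)))
Mul(Function('E')(Q), Function('T')(-10, 4)) = Mul(Mul(Rational(1, 34), Pow(13, -1)), 1) = Mul(Mul(Rational(1, 34), Rational(1, 13)), 1) = Mul(Rational(1, 442), 1) = Rational(1, 442)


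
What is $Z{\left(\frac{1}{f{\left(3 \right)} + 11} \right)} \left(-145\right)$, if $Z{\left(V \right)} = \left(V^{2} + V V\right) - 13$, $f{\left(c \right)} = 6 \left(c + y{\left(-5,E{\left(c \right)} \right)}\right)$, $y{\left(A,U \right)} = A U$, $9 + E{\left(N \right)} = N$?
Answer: $\frac{82338395}{43681} \approx 1885.0$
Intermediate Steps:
$E{\left(N \right)} = -9 + N$
$f{\left(c \right)} = 270 - 24 c$ ($f{\left(c \right)} = 6 \left(c - 5 \left(-9 + c\right)\right) = 6 \left(c - \left(-45 + 5 c\right)\right) = 6 \left(45 - 4 c\right) = 270 - 24 c$)
$Z{\left(V \right)} = -13 + 2 V^{2}$ ($Z{\left(V \right)} = \left(V^{2} + V^{2}\right) - 13 = 2 V^{2} - 13 = -13 + 2 V^{2}$)
$Z{\left(\frac{1}{f{\left(3 \right)} + 11} \right)} \left(-145\right) = \left(-13 + 2 \left(\frac{1}{\left(270 - 72\right) + 11}\right)^{2}\right) \left(-145\right) = \left(-13 + 2 \left(\frac{1}{198 + 11}\right)^{2}\right) \left(-145\right) = \left(-13 + 2 \left(\frac{1}{209}\right)^{2}\right) \left(-145\right) = \left(-13 + \frac{2}{43681}\right) \left(-145\right) = \left(- \frac{567851}{43681}\right) \left(-145\right) = \frac{82338395}{43681}$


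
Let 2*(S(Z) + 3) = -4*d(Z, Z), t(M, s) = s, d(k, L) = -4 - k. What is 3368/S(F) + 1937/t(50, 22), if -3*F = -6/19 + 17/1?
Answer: -3547459/7678 ≈ -462.03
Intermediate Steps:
F = -317/57 (F = -(-6/19 + 17/1)/3 = -(-6*1/19 + 17*1)/3 = -(-6/19 + 17)/3 = -⅓*317/19 = -317/57 ≈ -5.5614)
S(Z) = 5 + 2*Z (S(Z) = -3 + (-4*(-4 - Z))/2 = -3 + (16 + 4*Z)/2 = -3 + (8 + 2*Z) = 5 + 2*Z)
3368/S(F) + 1937/t(50, 22) = 3368/(5 + 2*(-317/57)) + 1937/22 = 3368/(5 - 634/57) + 1937*(1/22) = 3368/(-349/57) + 1937/22 = 3368*(-57/349) + 1937/22 = -191976/349 + 1937/22 = -3547459/7678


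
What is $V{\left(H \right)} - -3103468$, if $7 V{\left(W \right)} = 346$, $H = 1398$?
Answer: $\frac{21724622}{7} \approx 3.1035 \cdot 10^{6}$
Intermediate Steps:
$V{\left(W \right)} = \frac{346}{7}$ ($V{\left(W \right)} = \frac{1}{7} \cdot 346 = \frac{346}{7}$)
$V{\left(H \right)} - -3103468 = \frac{346}{7} - -3103468 = \frac{346}{7} + 3103468 = \frac{21724622}{7}$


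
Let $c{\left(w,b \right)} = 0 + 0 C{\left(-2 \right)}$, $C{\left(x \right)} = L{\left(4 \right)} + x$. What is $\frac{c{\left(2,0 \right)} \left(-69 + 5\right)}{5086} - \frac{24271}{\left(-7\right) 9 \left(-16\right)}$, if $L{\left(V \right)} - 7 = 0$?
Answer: $- \frac{24271}{1008} \approx -24.078$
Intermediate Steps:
$L{\left(V \right)} = 7$ ($L{\left(V \right)} = 7 + 0 = 7$)
$C{\left(x \right)} = 7 + x$
$c{\left(w,b \right)} = 0$ ($c{\left(w,b \right)} = 0 + 0 \left(7 - 2\right) = 0 + 0 \cdot 5 = 0 + 0 = 0$)
$\frac{c{\left(2,0 \right)} \left(-69 + 5\right)}{5086} - \frac{24271}{\left(-7\right) 9 \left(-16\right)} = \frac{0 \left(-69 + 5\right)}{5086} - \frac{24271}{\left(-7\right) 9 \left(-16\right)} = 0 \left(-64\right) \frac{1}{5086} - \frac{24271}{\left(-63\right) \left(-16\right)} = 0 \cdot \frac{1}{5086} - \frac{24271}{1008} = 0 - \frac{24271}{1008} = - \frac{24271}{1008}$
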